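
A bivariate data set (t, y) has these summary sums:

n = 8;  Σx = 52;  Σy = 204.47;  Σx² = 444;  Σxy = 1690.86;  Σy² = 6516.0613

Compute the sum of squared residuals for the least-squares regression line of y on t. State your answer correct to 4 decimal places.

Sxx = Σx² − (Σx)²/n = 444 − 338 = 106
Sxy = Σxy − (Σx)(Σy)/n = 1690.86 − 1329.055 = 361.805
Syy = Σy² − (Σy)²/n = 6516.0613 − 5225.997613 = 1290.063688
b = Sxy/Sxx = 361.805/106 = 3.413255
SSE = Syy − b·Sxy = 1290.063688 − 3.413255·361.805 = 55.131065

55.1311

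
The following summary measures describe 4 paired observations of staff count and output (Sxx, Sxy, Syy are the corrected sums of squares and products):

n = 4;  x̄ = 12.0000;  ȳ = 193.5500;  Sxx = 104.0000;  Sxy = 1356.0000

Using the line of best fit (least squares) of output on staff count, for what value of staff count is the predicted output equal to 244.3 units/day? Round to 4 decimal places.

b = Sxy/Sxx = 1356/104 = 13.038462
a = ȳ − b·x̄ = 193.55 − 13.038462·12 = 37.088462
Set a + b·x = 244.3: x = (244.3 − 37.088462) / 13.038462 = 15.892330

15.8923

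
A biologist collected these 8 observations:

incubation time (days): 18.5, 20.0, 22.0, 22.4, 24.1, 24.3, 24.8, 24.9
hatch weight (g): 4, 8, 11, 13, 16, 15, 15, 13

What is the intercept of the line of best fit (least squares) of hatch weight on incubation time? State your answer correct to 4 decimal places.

n = 8, Σx = 181, Σy = 95, Σxy = 2213, Σx² = 4134.36
Sxx = Σx² − (Σx)²/n = 4134.36 − 4095.125 = 39.235
Sxy = Σxy − (Σx)(Σy)/n = 2213 − 2149.375 = 63.625
b = Sxy/Sxx = 63.625/39.235 = 1.621639
a = ȳ − b·x̄ = 11.875 − 1.621639·22.625 = -24.814579

-24.8146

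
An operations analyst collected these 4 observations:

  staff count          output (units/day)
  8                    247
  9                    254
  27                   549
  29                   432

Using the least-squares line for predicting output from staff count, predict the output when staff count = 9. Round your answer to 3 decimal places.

260.140

n = 4, Σx = 73, Σy = 1482, Σxy = 31613, Σx² = 1715
Sxx = Σx² − (Σx)²/n = 1715 − 1332.25 = 382.75
Sxy = Σxy − (Σx)(Σy)/n = 31613 − 27046.5 = 4566.5
b = Sxy/Sxx = 4566.5/382.75 = 11.930764
a = ȳ − b·x̄ = 370.5 − 11.930764·18.25 = 152.763553
ŷ(9) = a + b·9 = 152.763553 + 11.930764·9 = 260.140431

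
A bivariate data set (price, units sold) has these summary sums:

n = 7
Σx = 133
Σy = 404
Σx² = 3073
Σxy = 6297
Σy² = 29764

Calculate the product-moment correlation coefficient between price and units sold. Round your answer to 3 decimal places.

-0.735

Sxx = Σx² − (Σx)²/n = 3073 − 2527 = 546
Sxy = Σxy − (Σx)(Σy)/n = 6297 − 7676 = -1379
Syy = Σy² − (Σy)²/n = 29764 − 23316.571429 = 6447.428571
r = Sxy/√(Sxx·Syy) = -1379/√(3520296) = -1379/1876.245187 = -0.734979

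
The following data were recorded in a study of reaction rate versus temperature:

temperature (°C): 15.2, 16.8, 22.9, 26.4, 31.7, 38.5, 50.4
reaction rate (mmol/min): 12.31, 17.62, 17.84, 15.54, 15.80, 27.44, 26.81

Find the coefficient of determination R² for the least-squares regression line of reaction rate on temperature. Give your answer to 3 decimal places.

0.697

n = 7, Σx = 201.9, Σy = 133.36, Σxy = 4210.444, Σx² = 6761.95, Σy² = 2743.1274
Sxx = Σx² − (Σx)²/n = 6761.95 − 5823.372857 = 938.577143
Sxy = Σxy − (Σx)(Σy)/n = 4210.444 − 3846.483429 = 363.960571
Syy = Σy² − (Σy)²/n = 2743.1274 − 2540.698514 = 202.428886
R² = Sxy²/(Sxx·Syy) = (363.960571)²/(938.577143·202.428886) = 0.697214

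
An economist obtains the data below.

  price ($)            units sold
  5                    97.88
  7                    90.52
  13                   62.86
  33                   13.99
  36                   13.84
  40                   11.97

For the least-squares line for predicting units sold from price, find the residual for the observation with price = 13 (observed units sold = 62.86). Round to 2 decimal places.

-9.23

n = 6, Σx = 134, Σy = 291.06, Σxy = 3378.93, Σx² = 4228
Sxx = Σx² − (Σx)²/n = 4228 − 2992.666667 = 1235.333333
Sxy = Σxy − (Σx)(Σy)/n = 3378.93 − 6500.34 = -3121.41
b = Sxy/Sxx = -3121.41/1235.333333 = -2.526775
a = ȳ − b·x̄ = 48.51 − (-2.526775)·22.333333 = 104.941319
ŷ(13) = 104.941319 + (-2.526775)·13 = 72.093238
residual = y − ŷ = 62.86 − 72.093238 = -9.233238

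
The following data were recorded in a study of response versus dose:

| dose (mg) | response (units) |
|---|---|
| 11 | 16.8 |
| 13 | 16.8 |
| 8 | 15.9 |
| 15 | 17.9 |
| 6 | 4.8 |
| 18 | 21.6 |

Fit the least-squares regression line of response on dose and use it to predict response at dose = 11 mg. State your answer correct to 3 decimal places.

n = 6, Σx = 71, Σy = 93.8, Σxy = 1216.5, Σx² = 939
Sxx = Σx² − (Σx)²/n = 939 − 840.166667 = 98.833333
Sxy = Σxy − (Σx)(Σy)/n = 1216.5 − 1109.966667 = 106.533333
b = Sxy/Sxx = 106.533333/98.833333 = 1.077909
a = ȳ − b·x̄ = 15.633333 − 1.077909·11.833333 = 2.878078
ŷ(11) = a + b·11 = 2.878078 + 1.077909·11 = 14.735076

14.735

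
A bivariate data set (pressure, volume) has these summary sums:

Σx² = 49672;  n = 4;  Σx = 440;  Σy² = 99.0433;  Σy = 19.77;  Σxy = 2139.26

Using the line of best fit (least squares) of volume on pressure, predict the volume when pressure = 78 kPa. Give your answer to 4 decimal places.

5.8341

Sxx = Σx² − (Σx)²/n = 49672 − 48400 = 1272
Sxy = Σxy − (Σx)(Σy)/n = 2139.26 − 2174.7 = -35.44
b = Sxy/Sxx = -35.44/1272 = -0.027862
a = ȳ − b·x̄ = 4.9425 − (-0.027862)·110 = 8.007280
ŷ(78) = a + b·78 = 8.007280 + (-0.027862)·78 = 5.834072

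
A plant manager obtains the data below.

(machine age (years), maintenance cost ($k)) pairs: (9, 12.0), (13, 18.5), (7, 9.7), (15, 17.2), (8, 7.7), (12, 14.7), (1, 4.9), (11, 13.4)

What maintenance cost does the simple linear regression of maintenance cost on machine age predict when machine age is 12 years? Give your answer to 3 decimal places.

n = 8, Σx = 76, Σy = 98.1, Σxy = 1064.7, Σx² = 854
Sxx = Σx² − (Σx)²/n = 854 − 722 = 132
Sxy = Σxy − (Σx)(Σy)/n = 1064.7 − 931.95 = 132.75
b = Sxy/Sxx = 132.75/132 = 1.005682
a = ȳ − b·x̄ = 12.2625 − 1.005682·9.5 = 2.708523
ŷ(12) = a + b·12 = 2.708523 + 1.005682·12 = 14.776705

14.777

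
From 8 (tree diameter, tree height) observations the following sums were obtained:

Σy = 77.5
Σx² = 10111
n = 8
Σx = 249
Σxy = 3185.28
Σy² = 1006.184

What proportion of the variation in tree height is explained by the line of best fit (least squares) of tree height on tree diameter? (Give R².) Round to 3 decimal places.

Sxx = Σx² − (Σx)²/n = 10111 − 7750.125 = 2360.875
Sxy = Σxy − (Σx)(Σy)/n = 3185.28 − 2412.1875 = 773.0925
Syy = Σy² − (Σy)²/n = 1006.184 − 750.78125 = 255.40275
R² = Sxy²/(Sxx·Syy) = (773.0925)²/(2360.875·255.40275) = 0.991207

0.991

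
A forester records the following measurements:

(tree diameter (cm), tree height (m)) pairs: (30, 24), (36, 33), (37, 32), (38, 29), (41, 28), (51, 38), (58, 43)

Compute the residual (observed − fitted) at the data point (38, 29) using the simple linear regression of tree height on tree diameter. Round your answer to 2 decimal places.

-1.27

n = 7, Σx = 291, Σy = 227, Σxy = 9774, Σx² = 12655
Sxx = Σx² − (Σx)²/n = 12655 − 12097.285714 = 557.714286
Sxy = Σxy − (Σx)(Σy)/n = 9774 − 9436.714286 = 337.285714
b = Sxy/Sxx = 337.285714/557.714286 = 0.604764
a = ȳ − b·x̄ = 32.428571 − 0.604764·41.571429 = 7.287654
ŷ(38) = 7.287654 + 0.604764·38 = 30.268699
residual = y − ŷ = 29 − 30.268699 = -1.268699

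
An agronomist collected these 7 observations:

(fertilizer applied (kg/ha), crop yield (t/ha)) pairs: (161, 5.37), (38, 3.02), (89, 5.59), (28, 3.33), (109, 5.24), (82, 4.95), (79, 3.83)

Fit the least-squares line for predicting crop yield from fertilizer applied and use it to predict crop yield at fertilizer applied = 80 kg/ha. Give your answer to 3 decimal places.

4.405

n = 7, Σx = 586, Σy = 31.33, Σxy = 2849.71, Σx² = 60916
Sxx = Σx² − (Σx)²/n = 60916 − 49056.571429 = 11859.428571
Sxy = Σxy − (Σx)(Σy)/n = 2849.71 − 2622.768571 = 226.941429
b = Sxy/Sxx = 226.941429/11859.428571 = 0.019136
a = ȳ − b·x̄ = 4.475714 − 0.019136·83.714286 = 2.873762
ŷ(80) = a + b·80 = 2.873762 + 0.019136·80 = 4.404638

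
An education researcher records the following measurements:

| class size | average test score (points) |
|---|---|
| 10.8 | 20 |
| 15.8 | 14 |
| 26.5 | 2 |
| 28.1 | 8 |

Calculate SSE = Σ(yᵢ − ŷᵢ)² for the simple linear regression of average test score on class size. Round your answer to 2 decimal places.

n = 4, Σx = 81.2, Σy = 44, Σxy = 715, Σx² = 1858.14, Σy² = 664
Sxx = Σx² − (Σx)²/n = 1858.14 − 1648.36 = 209.78
Sxy = Σxy − (Σx)(Σy)/n = 715 − 893.2 = -178.2
Syy = Σy² − (Σy)²/n = 664 − 484 = 180
b = Sxy/Sxx = -178.2/209.78 = -0.849461
SSE = Syy − b·Sxy = 180 − (-0.849461)·(-178.2) = 28.625989

28.63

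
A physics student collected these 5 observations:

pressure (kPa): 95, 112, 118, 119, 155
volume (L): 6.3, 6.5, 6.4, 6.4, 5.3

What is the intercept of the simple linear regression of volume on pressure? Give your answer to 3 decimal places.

n = 5, Σx = 599, Σy = 30.9, Σxy = 3664.8, Σx² = 73679
Sxx = Σx² − (Σx)²/n = 73679 − 71760.2 = 1918.8
Sxy = Σxy − (Σx)(Σy)/n = 3664.8 − 3701.82 = -37.02
b = Sxy/Sxx = -37.02/1918.8 = -0.019293
a = ȳ − b·x̄ = 6.18 − (-0.019293)·119.8 = 8.491338

8.491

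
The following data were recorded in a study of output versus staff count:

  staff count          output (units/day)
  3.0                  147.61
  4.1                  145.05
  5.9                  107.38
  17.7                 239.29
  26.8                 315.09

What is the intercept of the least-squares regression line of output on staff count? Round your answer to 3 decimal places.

n = 5, Σx = 57.5, Σy = 954.42, Σxy = 14350.922, Σx² = 1092.15
Sxx = Σx² − (Σx)²/n = 1092.15 − 661.25 = 430.9
Sxy = Σxy − (Σx)(Σy)/n = 14350.922 − 10975.83 = 3375.092
b = Sxy/Sxx = 3375.092/430.9 = 7.832657
a = ȳ − b·x̄ = 190.884 − 7.832657·11.5 = 100.808442

100.808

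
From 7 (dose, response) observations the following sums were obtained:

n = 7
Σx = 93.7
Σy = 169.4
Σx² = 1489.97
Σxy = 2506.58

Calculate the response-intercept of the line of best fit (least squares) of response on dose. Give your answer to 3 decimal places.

Sxx = Σx² − (Σx)²/n = 1489.97 − 1254.241429 = 235.728571
Sxy = Σxy − (Σx)(Σy)/n = 2506.58 − 2267.54 = 239.04
b = Sxy/Sxx = 239.04/235.728571 = 1.014048
a = ȳ − b·x̄ = 24.2 − 1.014048·13.385714 = 10.626248

10.626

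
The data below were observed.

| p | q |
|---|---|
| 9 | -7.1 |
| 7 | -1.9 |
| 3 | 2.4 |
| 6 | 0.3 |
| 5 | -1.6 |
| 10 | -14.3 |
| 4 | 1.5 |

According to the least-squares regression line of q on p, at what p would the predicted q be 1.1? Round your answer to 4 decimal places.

n = 7, Σx = 44, Σy = -20.7, Σxy = -213.2, Σx² = 316
Sxx = Σx² − (Σx)²/n = 316 − 276.571429 = 39.428571
Sxy = Σxy − (Σx)(Σy)/n = -213.2 − (-130.114286) = -83.085714
b = Sxy/Sxx = -83.085714/39.428571 = -2.107246
a = ȳ − b·x̄ = -2.957143 − (-2.107246)·6.285714 = 10.288406
Set a + b·x = 1.1: x = (1.1 − 10.288406) / (-2.107246) = 4.360385

4.3604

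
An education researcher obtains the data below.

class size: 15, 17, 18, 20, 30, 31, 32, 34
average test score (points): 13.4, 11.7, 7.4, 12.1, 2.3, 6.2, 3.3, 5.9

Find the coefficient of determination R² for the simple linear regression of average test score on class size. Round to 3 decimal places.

n = 8, Σx = 197, Σy = 62.3, Σxy = 1342.5, Σx² = 5279, Σy² = 607.05
Sxx = Σx² − (Σx)²/n = 5279 − 4851.125 = 427.875
Sxy = Σxy − (Σx)(Σy)/n = 1342.5 − 1534.1375 = -191.6375
Syy = Σy² − (Σy)²/n = 607.05 − 485.16125 = 121.88875
R² = Sxy²/(Sxx·Syy) = (-191.6375)²/(427.875·121.88875) = 0.704175

0.704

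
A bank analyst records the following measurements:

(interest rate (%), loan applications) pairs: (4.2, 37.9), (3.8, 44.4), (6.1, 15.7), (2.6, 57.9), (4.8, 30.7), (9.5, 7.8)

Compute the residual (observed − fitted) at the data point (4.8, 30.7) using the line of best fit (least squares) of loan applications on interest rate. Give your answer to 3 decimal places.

n = 6, Σx = 31, Σy = 194.4, Σxy = 795.67, Σx² = 189.34
Sxx = Σx² − (Σx)²/n = 189.34 − 160.166667 = 29.173333
Sxy = Σxy − (Σx)(Σy)/n = 795.67 − 1004.4 = -208.73
b = Sxy/Sxx = -208.73/29.173333 = -7.154822
a = ȳ − b·x̄ = 32.4 − (-7.154822)·5.166667 = 69.366579
ŷ(4.8) = 69.366579 + (-7.154822)·4.8 = 35.023435
residual = y − ŷ = 30.7 − 35.023435 = -4.323435

-4.323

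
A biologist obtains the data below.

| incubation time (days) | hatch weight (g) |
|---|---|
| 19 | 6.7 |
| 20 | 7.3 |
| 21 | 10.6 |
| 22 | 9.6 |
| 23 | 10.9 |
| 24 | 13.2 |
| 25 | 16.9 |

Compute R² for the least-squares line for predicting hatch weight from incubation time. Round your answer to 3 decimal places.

0.886

n = 7, Σx = 154, Σy = 75.2, Σxy = 1697.1, Σx² = 3416, Σy² = 881.36
Sxx = Σx² − (Σx)²/n = 3416 − 3388 = 28
Sxy = Σxy − (Σx)(Σy)/n = 1697.1 − 1654.4 = 42.7
Syy = Σy² − (Σy)²/n = 881.36 − 807.862857 = 73.497143
R² = Sxy²/(Sxx·Syy) = (42.7)²/(28·73.497143) = 0.885987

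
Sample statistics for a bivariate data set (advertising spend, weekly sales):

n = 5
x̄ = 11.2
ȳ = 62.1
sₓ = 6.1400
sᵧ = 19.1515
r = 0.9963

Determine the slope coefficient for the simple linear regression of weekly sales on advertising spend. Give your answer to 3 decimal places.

3.108

b = r · sᵧ/sₓ = 0.9963 · 19.1515/6.14 = 3.107596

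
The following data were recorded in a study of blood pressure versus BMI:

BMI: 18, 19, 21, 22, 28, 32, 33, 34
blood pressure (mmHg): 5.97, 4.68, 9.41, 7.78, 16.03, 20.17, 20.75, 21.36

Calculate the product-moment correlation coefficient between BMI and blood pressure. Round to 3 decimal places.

n = 8, Σx = 207, Σy = 106.15, Σxy = 3070.42, Σx² = 5663, Σy² = 1757.2217
Sxx = Σx² − (Σx)²/n = 5663 − 5356.125 = 306.875
Sxy = Σxy − (Σx)(Σy)/n = 3070.42 − 2746.63125 = 323.78875
Syy = Σy² − (Σy)²/n = 1757.2217 − 1408.477813 = 348.743888
r = Sxy/√(Sxx·Syy) = 323.78875/√(107020.780477) = 323.78875/327.140307 = 0.989755

0.990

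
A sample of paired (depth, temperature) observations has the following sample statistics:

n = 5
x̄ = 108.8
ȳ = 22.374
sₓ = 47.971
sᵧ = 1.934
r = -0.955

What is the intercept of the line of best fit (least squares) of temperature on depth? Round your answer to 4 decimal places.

26.5630

b = r · sᵧ/sₓ = -0.955 · 1.934/47.971 = -0.038502
a = ȳ − b·x̄ = 22.374 − (-0.038502)·108.8 = 26.562996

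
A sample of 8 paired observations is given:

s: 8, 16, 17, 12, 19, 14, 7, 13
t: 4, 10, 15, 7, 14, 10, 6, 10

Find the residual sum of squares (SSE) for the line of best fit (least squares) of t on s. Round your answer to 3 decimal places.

n = 8, Σx = 106, Σy = 76, Σxy = 1109, Σx² = 1528, Σy² = 822
Sxx = Σx² − (Σx)²/n = 1528 − 1404.5 = 123.5
Sxy = Σxy − (Σx)(Σy)/n = 1109 − 1007 = 102
Syy = Σy² − (Σy)²/n = 822 − 722 = 100
b = Sxy/Sxx = 102/123.5 = 0.825911
SSE = Syy − b·Sxy = 100 − 0.825911·102 = 15.757085

15.757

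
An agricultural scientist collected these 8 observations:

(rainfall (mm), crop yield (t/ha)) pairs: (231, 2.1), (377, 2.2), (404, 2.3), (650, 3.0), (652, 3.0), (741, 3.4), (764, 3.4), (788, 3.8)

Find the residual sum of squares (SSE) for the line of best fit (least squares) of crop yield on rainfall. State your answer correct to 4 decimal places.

0.1767

n = 8, Σx = 4607, Σy = 23.2, Σxy = 14261.1, Σx² = 2960031, Σy² = 70.1
Sxx = Σx² − (Σx)²/n = 2960031 − 2653056.125 = 306974.875
Sxy = Σxy − (Σx)(Σy)/n = 14261.1 − 13360.3 = 900.8
Syy = Σy² − (Σy)²/n = 70.1 − 67.28 = 2.82
b = Sxy/Sxx = 900.8/306974.875 = 0.002934
SSE = Syy − b·Sxy = 2.82 − 0.002934·900.8 = 0.176655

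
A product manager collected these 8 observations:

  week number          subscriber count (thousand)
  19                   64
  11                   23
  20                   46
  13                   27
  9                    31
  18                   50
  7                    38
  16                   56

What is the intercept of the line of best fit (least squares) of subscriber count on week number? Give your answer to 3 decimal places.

n = 8, Σx = 113, Σy = 335, Σxy = 5081, Σx² = 1761
Sxx = Σx² − (Σx)²/n = 1761 − 1596.125 = 164.875
Sxy = Σxy − (Σx)(Σy)/n = 5081 − 4731.875 = 349.125
b = Sxy/Sxx = 349.125/164.875 = 2.117513
a = ȳ − b·x̄ = 41.875 − 2.117513·14.125 = 11.965125

11.965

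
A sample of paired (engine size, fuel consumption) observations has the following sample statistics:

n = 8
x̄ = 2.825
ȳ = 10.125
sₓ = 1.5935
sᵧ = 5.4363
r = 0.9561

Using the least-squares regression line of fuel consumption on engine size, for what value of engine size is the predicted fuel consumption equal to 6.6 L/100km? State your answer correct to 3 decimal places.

1.744

b = r · sᵧ/sₓ = 0.9561 · 5.4363/1.5935 = 3.26178
a = ȳ − b·x̄ = 10.125 − 3.26178·2.825 = 0.910471
Set a + b·x = 6.6: x = (6.6 − 0.910471) / 3.26178 = 1.744302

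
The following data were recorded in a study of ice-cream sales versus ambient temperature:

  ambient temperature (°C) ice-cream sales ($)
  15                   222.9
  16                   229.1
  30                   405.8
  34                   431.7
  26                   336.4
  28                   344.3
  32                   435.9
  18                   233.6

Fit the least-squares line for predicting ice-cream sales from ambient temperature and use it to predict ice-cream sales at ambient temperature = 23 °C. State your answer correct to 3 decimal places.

n = 8, Σx = 199, Σy = 2639.7, Σxy = 70401.3, Σx² = 5345
Sxx = Σx² − (Σx)²/n = 5345 − 4950.125 = 394.875
Sxy = Σxy − (Σx)(Σy)/n = 70401.3 − 65662.5375 = 4738.7625
b = Sxy/Sxx = 4738.7625/394.875 = 12.000665
a = ȳ − b·x̄ = 329.9625 − 12.000665·24.875 = 31.445964
ŷ(23) = a + b·23 = 31.445964 + 12.000665·23 = 307.461254

307.461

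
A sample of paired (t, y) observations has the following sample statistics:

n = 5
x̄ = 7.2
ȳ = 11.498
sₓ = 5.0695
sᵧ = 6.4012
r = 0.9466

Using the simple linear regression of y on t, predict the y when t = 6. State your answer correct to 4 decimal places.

10.0637

b = r · sᵧ/sₓ = 0.9466 · 6.4012/5.0695 = 1.195261
a = ȳ − b·x̄ = 11.498 − 1.195261·7.2 = 2.892120
ŷ(6) = a + b·6 = 2.892120 + 1.195261·6 = 10.063687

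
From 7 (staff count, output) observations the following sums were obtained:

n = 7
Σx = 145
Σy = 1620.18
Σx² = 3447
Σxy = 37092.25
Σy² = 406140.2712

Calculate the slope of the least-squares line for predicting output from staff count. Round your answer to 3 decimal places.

7.964

Sxx = Σx² − (Σx)²/n = 3447 − 3003.571429 = 443.428571
Sxy = Σxy − (Σx)(Σy)/n = 37092.25 − 33560.871429 = 3531.378571
b = Sxy/Sxx = 3531.378571/443.428571 = 7.963805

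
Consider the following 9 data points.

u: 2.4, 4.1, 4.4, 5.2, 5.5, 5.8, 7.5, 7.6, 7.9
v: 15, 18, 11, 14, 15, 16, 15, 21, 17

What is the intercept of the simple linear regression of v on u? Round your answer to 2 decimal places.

12.15

n = 9, Σx = 50.4, Σy = 142, Σxy = 812.7, Σx² = 309.28
Sxx = Σx² − (Σx)²/n = 309.28 − 282.24 = 27.04
Sxy = Σxy − (Σx)(Σy)/n = 812.7 − 795.2 = 17.5
b = Sxy/Sxx = 17.5/27.04 = 0.647189
a = ȳ − b·x̄ = 15.777778 − 0.647189·5.6 = 12.153517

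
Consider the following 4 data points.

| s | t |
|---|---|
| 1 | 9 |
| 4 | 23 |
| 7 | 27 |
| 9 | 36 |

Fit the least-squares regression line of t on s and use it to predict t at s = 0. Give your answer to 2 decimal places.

n = 4, Σx = 21, Σy = 95, Σxy = 614, Σx² = 147
Sxx = Σx² − (Σx)²/n = 147 − 110.25 = 36.75
Sxy = Σxy − (Σx)(Σy)/n = 614 − 498.75 = 115.25
b = Sxy/Sxx = 115.25/36.75 = 3.136054
a = ȳ − b·x̄ = 23.75 − 3.136054·5.25 = 7.285714
ŷ(0) = a + b·0 = 7.285714 + 3.136054·0 = 7.285714

7.29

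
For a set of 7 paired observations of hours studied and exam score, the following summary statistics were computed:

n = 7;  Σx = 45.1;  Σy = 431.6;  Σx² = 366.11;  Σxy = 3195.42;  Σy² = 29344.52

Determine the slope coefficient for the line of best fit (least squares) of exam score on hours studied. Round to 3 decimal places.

Sxx = Σx² − (Σx)²/n = 366.11 − 290.572857 = 75.537143
Sxy = Σxy − (Σx)(Σy)/n = 3195.42 − 2780.737143 = 414.682857
b = Sxy/Sxx = 414.682857/75.537143 = 5.489787

5.490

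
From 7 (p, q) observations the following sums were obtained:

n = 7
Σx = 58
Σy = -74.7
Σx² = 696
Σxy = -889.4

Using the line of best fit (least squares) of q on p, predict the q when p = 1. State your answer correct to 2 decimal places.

Sxx = Σx² − (Σx)²/n = 696 − 480.571429 = 215.428571
Sxy = Σxy − (Σx)(Σy)/n = -889.4 − (-618.942857) = -270.457143
b = Sxy/Sxx = -270.457143/215.428571 = -1.255438
a = ȳ − b·x̄ = -10.671429 − (-1.255438)·8.285714 = -0.269231
ŷ(1) = a + b·1 = -0.269231 + (-1.255438)·1 = -1.524668

-1.52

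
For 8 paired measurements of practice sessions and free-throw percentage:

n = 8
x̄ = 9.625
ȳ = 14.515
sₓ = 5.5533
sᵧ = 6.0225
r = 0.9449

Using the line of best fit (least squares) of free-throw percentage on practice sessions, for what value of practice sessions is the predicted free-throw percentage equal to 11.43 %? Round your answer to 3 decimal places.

b = r · sᵧ/sₓ = 0.9449 · 6.0225/5.5533 = 1.024735
a = ȳ − b·x̄ = 14.515 − 1.024735·9.625 = 4.651927
Set a + b·x = 11.43: x = (11.43 − 4.651927) / 1.024735 = 6.614465

6.614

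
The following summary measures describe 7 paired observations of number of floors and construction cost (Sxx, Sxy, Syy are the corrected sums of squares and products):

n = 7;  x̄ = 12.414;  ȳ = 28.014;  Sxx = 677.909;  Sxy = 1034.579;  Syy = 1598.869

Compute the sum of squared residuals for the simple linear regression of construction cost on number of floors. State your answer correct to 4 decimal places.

19.9643

b = Sxy/Sxx = 1034.579/677.909 = 1.526133
SSE = Syy − b·Sxy = 1598.869 − 1.526133·1034.579 = 19.964299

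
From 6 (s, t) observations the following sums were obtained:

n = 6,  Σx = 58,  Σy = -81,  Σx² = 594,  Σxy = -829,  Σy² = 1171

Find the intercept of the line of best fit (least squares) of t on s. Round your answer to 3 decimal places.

-0.160

Sxx = Σx² − (Σx)²/n = 594 − 560.666667 = 33.333333
Sxy = Σxy − (Σx)(Σy)/n = -829 − (-783) = -46
b = Sxy/Sxx = -46/33.333333 = -1.38
a = ȳ − b·x̄ = -13.5 − (-1.38)·9.666667 = -0.16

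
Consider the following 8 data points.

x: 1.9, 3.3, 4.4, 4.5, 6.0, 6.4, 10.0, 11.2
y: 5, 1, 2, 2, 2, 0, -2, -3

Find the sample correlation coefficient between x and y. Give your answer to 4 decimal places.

n = 8, Σx = 47.7, Σy = 7, Σxy = -11, Σx² = 356.51, Σy² = 51
Sxx = Σx² − (Σx)²/n = 356.51 − 284.41125 = 72.09875
Sxy = Σxy − (Σx)(Σy)/n = -11 − 41.7375 = -52.7375
Syy = Σy² − (Σy)²/n = 51 − 6.125 = 44.875
r = Sxy/√(Sxx·Syy) = -52.7375/√(3235.431406) = -52.7375/56.880853 = -0.927157

-0.9272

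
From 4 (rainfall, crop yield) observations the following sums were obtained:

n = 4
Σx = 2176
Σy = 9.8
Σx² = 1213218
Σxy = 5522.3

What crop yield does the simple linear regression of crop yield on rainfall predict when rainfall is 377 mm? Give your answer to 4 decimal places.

1.3672

Sxx = Σx² − (Σx)²/n = 1213218 − 1183744 = 29474
Sxy = Σxy − (Σx)(Σy)/n = 5522.3 − 5331.2 = 191.1
b = Sxy/Sxx = 191.1/29474 = 0.006484
a = ȳ − b·x̄ = 2.45 − 0.006484·544 = -1.077122
ŷ(377) = a + b·377 = -1.077122 + 0.006484·377 = 1.367225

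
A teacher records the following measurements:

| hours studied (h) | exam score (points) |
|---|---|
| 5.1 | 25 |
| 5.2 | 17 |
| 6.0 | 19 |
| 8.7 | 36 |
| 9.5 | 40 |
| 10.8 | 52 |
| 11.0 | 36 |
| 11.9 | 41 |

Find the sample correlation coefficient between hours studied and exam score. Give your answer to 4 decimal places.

0.8710

n = 8, Σx = 68.2, Σy = 266, Σxy = 2468.6, Σx² = 634.24, Σy² = 9852
Sxx = Σx² − (Σx)²/n = 634.24 − 581.405 = 52.835
Sxy = Σxy − (Σx)(Σy)/n = 2468.6 − 2267.65 = 200.95
Syy = Σy² − (Σy)²/n = 9852 − 8844.5 = 1007.5
r = Sxy/√(Sxx·Syy) = 200.95/√(53231.2625) = 200.95/230.719012 = 0.870973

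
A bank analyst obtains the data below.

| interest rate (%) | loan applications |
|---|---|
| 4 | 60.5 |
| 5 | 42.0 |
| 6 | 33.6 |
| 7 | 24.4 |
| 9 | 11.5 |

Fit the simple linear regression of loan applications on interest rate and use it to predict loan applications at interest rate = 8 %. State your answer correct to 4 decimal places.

n = 5, Σx = 31, Σy = 172, Σxy = 927.9, Σx² = 207
Sxx = Σx² − (Σx)²/n = 207 − 192.2 = 14.8
Sxy = Σxy − (Σx)(Σy)/n = 927.9 − 1066.4 = -138.5
b = Sxy/Sxx = -138.5/14.8 = -9.358108
a = ȳ − b·x̄ = 34.4 − (-9.358108)·6.2 = 92.420270
ŷ(8) = a + b·8 = 92.420270 + (-9.358108)·8 = 17.555405

17.5554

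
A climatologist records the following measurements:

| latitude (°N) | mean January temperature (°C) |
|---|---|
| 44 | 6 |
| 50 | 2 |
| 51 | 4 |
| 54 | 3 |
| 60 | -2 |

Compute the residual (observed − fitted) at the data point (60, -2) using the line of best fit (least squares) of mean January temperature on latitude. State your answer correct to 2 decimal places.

-0.80

n = 5, Σx = 259, Σy = 13, Σxy = 610, Σx² = 13553
Sxx = Σx² − (Σx)²/n = 13553 − 13416.2 = 136.8
Sxy = Σxy − (Σx)(Σy)/n = 610 − 673.4 = -63.4
b = Sxy/Sxx = -63.4/136.8 = -0.463450
a = ȳ − b·x̄ = 2.6 − (-0.463450)·51.8 = 26.606725
ŷ(60) = 26.606725 + (-0.463450)·60 = -1.200292
residual = y − ŷ = -2 − (-1.200292) = -0.799708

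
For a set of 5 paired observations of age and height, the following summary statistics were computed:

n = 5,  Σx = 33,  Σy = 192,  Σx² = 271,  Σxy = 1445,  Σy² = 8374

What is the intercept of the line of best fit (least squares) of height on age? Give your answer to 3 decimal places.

16.342

Sxx = Σx² − (Σx)²/n = 271 − 217.8 = 53.2
Sxy = Σxy − (Σx)(Σy)/n = 1445 − 1267.2 = 177.8
b = Sxy/Sxx = 177.8/53.2 = 3.342105
a = ȳ − b·x̄ = 38.4 − 3.342105·6.6 = 16.342105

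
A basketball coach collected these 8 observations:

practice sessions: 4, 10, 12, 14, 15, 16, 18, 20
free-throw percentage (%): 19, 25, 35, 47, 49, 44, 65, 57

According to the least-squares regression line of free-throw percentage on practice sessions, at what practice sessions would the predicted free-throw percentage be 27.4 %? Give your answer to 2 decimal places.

n = 8, Σx = 109, Σy = 341, Σxy = 5153, Σx² = 1661
Sxx = Σx² − (Σx)²/n = 1661 − 1485.125 = 175.875
Sxy = Σxy − (Σx)(Σy)/n = 5153 − 4646.125 = 506.875
b = Sxy/Sxx = 506.875/175.875 = 2.882018
a = ȳ − b·x̄ = 42.625 − 2.882018·13.625 = 3.357498
Set a + b·x = 27.4: x = (27.4 − 3.357498) / 2.882018 = 8.342244

8.34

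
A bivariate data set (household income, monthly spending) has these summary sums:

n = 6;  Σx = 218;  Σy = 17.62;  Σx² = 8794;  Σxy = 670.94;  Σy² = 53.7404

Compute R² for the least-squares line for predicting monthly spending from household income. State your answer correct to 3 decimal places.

0.542

Sxx = Σx² − (Σx)²/n = 8794 − 7920.666667 = 873.333333
Sxy = Σxy − (Σx)(Σy)/n = 670.94 − 640.193333 = 30.746667
Syy = Σy² − (Σy)²/n = 53.7404 − 51.744067 = 1.996333
R² = Sxy²/(Sxx·Syy) = (30.746667)²/(873.333333·1.996333) = 0.542229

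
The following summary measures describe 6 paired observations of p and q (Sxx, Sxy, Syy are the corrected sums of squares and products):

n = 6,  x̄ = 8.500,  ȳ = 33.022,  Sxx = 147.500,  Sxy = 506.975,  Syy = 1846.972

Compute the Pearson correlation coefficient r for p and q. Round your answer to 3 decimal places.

0.971

r = Sxy/√(Sxx·Syy) = 506.975/√(272428.37) = 506.975/521.946712 = 0.971316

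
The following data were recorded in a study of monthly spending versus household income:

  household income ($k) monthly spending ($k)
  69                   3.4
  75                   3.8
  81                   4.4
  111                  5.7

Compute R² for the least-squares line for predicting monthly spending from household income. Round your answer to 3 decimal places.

0.975

n = 4, Σx = 336, Σy = 17.3, Σxy = 1508.7, Σx² = 29268, Σy² = 77.85
Sxx = Σx² − (Σx)²/n = 29268 − 28224 = 1044
Sxy = Σxy − (Σx)(Σy)/n = 1508.7 − 1453.2 = 55.5
Syy = Σy² − (Σy)²/n = 77.85 − 74.8225 = 3.0275
R² = Sxy²/(Sxx·Syy) = (55.5)²/(1044·3.0275) = 0.974544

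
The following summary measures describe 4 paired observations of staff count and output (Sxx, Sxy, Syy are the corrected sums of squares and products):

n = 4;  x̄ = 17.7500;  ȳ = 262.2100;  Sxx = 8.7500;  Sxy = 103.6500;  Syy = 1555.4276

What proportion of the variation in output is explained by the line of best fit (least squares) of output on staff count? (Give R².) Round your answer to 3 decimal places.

0.789

R² = Sxy²/(Sxx·Syy) = (103.65)²/(8.75·1555.4276) = 0.789370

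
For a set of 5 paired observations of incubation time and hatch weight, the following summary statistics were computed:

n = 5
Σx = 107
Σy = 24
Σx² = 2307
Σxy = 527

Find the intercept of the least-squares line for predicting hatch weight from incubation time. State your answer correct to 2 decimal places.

-11.87

Sxx = Σx² − (Σx)²/n = 2307 − 2289.8 = 17.2
Sxy = Σxy − (Σx)(Σy)/n = 527 − 513.6 = 13.4
b = Sxy/Sxx = 13.4/17.2 = 0.779070
a = ȳ − b·x̄ = 4.8 − 0.779070·21.4 = -11.872093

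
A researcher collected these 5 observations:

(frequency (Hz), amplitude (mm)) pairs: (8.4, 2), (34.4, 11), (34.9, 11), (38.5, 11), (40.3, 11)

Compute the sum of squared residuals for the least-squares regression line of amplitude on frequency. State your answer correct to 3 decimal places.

2.317

n = 5, Σx = 156.5, Σy = 46, Σxy = 1645.9, Σx² = 5578.27, Σy² = 488
Sxx = Σx² − (Σx)²/n = 5578.27 − 4898.45 = 679.82
Sxy = Σxy − (Σx)(Σy)/n = 1645.9 − 1439.8 = 206.1
Syy = Σy² − (Σy)²/n = 488 − 423.2 = 64.8
b = Sxy/Sxx = 206.1/679.82 = 0.303168
SSE = Syy − b·Sxy = 64.8 − 0.303168·206.1 = 2.316975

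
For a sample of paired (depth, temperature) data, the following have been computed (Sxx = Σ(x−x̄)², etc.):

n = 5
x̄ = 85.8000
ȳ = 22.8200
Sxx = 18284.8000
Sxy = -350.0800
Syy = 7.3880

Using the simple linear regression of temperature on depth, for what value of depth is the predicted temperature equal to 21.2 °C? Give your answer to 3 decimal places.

b = Sxy/Sxx = -350.08/18284.8 = -0.019146
a = ȳ − b·x̄ = 22.82 − (-0.019146)·85.8 = 24.462723
Set a + b·x = 21.2: x = (21.2 − 24.462723) / (-0.019146) = 170.413163

170.413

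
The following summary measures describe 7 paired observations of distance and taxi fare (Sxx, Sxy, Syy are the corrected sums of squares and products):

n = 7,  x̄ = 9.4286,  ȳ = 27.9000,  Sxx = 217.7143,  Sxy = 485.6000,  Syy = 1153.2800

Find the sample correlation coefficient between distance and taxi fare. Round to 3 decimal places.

r = Sxy/√(Sxx·Syy) = 485.6/√(251085.547904) = 485.6/501.084372 = 0.969098

0.969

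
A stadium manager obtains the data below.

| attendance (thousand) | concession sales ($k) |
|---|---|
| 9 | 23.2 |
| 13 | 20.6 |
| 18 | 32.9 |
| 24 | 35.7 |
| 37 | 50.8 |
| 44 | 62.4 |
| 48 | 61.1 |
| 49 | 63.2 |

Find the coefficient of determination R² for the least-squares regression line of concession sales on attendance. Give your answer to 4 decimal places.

n = 8, Σx = 242, Σy = 349.9, Σxy = 12580.4, Σx² = 9160, Σy² = 17521.35
Sxx = Σx² − (Σx)²/n = 9160 − 7320.5 = 1839.5
Sxy = Σxy − (Σx)(Σy)/n = 12580.4 − 10584.475 = 1995.925
Syy = Σy² − (Σy)²/n = 17521.35 − 15303.75125 = 2217.59875
R² = Sxy²/(Sxx·Syy) = (1995.925)²/(1839.5·2217.59875) = 0.976575

0.9766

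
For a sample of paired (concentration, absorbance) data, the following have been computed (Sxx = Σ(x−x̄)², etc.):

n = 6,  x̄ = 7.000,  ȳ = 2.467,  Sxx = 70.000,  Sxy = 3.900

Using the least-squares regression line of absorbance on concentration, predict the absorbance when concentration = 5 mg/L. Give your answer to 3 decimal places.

2.356

b = Sxy/Sxx = 3.9/70 = 0.055714
a = ȳ − b·x̄ = 2.467 − 0.055714·7 = 2.077
ŷ(5) = a + b·5 = 2.077 + 0.055714·5 = 2.355571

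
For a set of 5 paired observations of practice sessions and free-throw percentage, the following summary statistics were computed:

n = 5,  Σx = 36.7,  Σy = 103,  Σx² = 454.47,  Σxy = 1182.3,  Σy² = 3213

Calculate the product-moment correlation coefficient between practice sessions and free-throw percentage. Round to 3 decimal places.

0.949

Sxx = Σx² − (Σx)²/n = 454.47 − 269.378 = 185.092
Sxy = Σxy − (Σx)(Σy)/n = 1182.3 − 756.02 = 426.28
Syy = Σy² − (Σy)²/n = 3213 − 2121.8 = 1091.2
r = Sxy/√(Sxx·Syy) = 426.28/√(201972.3904) = 426.28/449.413385 = 0.948525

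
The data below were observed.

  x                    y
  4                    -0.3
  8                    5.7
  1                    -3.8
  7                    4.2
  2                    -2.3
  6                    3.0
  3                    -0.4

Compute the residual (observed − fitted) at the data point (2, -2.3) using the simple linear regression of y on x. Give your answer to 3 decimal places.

0.041

n = 7, Σx = 31, Σy = 6.1, Σxy = 82.2, Σx² = 179
Sxx = Σx² − (Σx)²/n = 179 − 137.285714 = 41.714286
Sxy = Σxy − (Σx)(Σy)/n = 82.2 − 27.014286 = 55.185714
b = Sxy/Sxx = 55.185714/41.714286 = 1.322945
a = ȳ − b·x̄ = 0.871429 − 1.322945·4.428571 = -4.987329
ŷ(2) = -4.987329 + 1.322945·2 = -2.341438
residual = y − ŷ = -2.3 − (-2.341438) = 0.041438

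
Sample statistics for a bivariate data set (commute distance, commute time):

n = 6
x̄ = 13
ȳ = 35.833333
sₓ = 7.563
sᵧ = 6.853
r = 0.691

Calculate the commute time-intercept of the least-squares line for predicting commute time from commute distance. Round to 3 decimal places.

27.694

b = r · sᵧ/sₓ = 0.691 · 6.853/7.563 = 0.626130
a = ȳ − b·x̄ = 35.833333 − 0.626130·13 = 27.693640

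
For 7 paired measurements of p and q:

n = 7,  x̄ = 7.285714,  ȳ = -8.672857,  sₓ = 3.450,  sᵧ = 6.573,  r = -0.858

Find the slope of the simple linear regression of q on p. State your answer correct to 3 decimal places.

b = r · sᵧ/sₓ = -0.858 · 6.573/3.45 = -1.634677

-1.635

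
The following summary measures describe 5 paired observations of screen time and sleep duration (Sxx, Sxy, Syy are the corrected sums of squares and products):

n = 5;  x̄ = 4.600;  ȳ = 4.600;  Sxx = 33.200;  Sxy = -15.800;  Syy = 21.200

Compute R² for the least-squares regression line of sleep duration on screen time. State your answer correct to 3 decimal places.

0.355

R² = Sxy²/(Sxx·Syy) = (-15.8)²/(33.2·21.2) = 0.354683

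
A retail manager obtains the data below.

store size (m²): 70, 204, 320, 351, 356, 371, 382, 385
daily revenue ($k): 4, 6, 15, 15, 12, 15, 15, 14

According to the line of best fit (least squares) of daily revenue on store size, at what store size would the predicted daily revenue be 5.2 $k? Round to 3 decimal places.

123.181

n = 8, Σx = 2439, Σy = 96, Σxy = 32526, Σx² = 830643
Sxx = Σx² − (Σx)²/n = 830643 − 743590.125 = 87052.875
Sxy = Σxy − (Σx)(Σy)/n = 32526 − 29268 = 3258
b = Sxy/Sxx = 3258/87052.875 = 0.037426
a = ȳ − b·x̄ = 12 − 0.037426·304.875 = 0.589891
Set a + b·x = 5.2: x = (5.2 − 0.589891) / 0.037426 = 123.180847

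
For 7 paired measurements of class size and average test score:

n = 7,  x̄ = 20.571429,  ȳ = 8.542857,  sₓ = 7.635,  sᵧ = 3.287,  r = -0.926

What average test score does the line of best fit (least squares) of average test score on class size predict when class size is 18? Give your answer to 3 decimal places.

9.568

b = r · sᵧ/sₓ = -0.926 · 3.287/7.635 = -0.398659
a = ȳ − b·x̄ = 8.542857 − (-0.398659)·20.571429 = 16.743844
ŷ(18) = a + b·18 = 16.743844 + (-0.398659)·18 = 9.567980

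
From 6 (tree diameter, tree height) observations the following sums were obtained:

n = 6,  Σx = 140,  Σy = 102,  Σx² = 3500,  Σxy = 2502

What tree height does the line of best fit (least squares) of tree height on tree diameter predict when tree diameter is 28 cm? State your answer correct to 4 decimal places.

Sxx = Σx² − (Σx)²/n = 3500 − 3266.666667 = 233.333333
Sxy = Σxy − (Σx)(Σy)/n = 2502 − 2380 = 122
b = Sxy/Sxx = 122/233.333333 = 0.522857
a = ȳ − b·x̄ = 17 − 0.522857·23.333333 = 4.8
ŷ(28) = a + b·28 = 4.8 + 0.522857·28 = 19.44

19.4400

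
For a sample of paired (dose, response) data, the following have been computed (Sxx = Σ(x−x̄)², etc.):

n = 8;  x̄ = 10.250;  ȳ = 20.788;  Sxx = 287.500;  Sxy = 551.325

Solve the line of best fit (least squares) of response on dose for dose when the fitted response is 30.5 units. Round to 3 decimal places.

15.315

b = Sxy/Sxx = 551.325/287.5 = 1.917652
a = ȳ − b·x̄ = 20.788 − 1.917652·10.25 = 1.132065
Set a + b·x = 30.5: x = (30.5 − 1.132065) / 1.917652 = 15.314526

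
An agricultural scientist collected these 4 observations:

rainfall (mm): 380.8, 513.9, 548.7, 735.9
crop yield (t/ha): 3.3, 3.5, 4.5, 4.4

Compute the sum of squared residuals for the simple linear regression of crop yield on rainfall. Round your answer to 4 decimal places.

0.4514

n = 4, Σx = 2179.3, Σy = 15.7, Σxy = 8762.4, Σx² = 1251722.35, Σy² = 62.75
Sxx = Σx² − (Σx)²/n = 1251722.35 − 1187337.1225 = 64385.2275
Sxy = Σxy − (Σx)(Σy)/n = 8762.4 − 8553.7525 = 208.6475
Syy = Σy² − (Σy)²/n = 62.75 − 61.6225 = 1.1275
b = Sxy/Sxx = 208.6475/64385.2275 = 0.003241
SSE = Syy − b·Sxy = 1.1275 − 0.003241·208.6475 = 0.451355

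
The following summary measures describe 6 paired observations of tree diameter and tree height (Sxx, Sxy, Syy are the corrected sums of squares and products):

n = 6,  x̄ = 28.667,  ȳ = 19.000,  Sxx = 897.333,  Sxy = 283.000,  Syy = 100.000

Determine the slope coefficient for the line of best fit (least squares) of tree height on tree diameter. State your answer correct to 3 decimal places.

0.315

b = Sxy/Sxx = 283/897.333 = 0.315379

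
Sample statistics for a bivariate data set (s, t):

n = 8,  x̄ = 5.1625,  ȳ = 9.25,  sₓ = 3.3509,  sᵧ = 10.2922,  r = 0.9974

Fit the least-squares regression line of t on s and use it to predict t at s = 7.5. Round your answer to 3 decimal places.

b = r · sᵧ/sₓ = 0.9974 · 10.2922/3.3509 = 3.063488
a = ȳ − b·x̄ = 9.25 − 3.063488·5.1625 = -6.565254
ŷ(7.5) = a + b·7.5 = -6.565254 + 3.063488·7.5 = 16.410902

16.411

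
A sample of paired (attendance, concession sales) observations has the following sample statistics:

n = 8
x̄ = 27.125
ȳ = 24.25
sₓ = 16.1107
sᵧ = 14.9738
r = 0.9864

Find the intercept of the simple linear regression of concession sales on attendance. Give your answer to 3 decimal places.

-0.618

b = r · sᵧ/sₓ = 0.9864 · 14.9738/16.1107 = 0.916792
a = ȳ − b·x̄ = 24.25 − 0.916792·27.125 = -0.617975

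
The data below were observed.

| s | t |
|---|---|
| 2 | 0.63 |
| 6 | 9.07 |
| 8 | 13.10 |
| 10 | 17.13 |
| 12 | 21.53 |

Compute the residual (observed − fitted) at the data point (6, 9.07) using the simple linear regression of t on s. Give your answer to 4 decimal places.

n = 5, Σx = 38, Σy = 61.46, Σxy = 590.14, Σx² = 348
Sxx = Σx² − (Σx)²/n = 348 − 288.8 = 59.2
Sxy = Σxy − (Σx)(Σy)/n = 590.14 − 467.096 = 123.044
b = Sxy/Sxx = 123.044/59.2 = 2.078446
a = ȳ − b·x̄ = 12.292 − 2.078446·7.6 = -3.504189
ŷ(6) = -3.504189 + 2.078446·6 = 8.966486
residual = y − ŷ = 9.07 − 8.966486 = 0.103514

0.1035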